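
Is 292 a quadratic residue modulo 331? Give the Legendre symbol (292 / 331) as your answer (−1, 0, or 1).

Euler's criterion: (292/331) ≡ 292^165 (mod 331).
292^2 ≡ 197 (mod 331)
292^4 ≡ 82 (mod 331)
292^8 ≡ 104 (mod 331)
292^16 ≡ 224 (mod 331)
292^32 ≡ 195 (mod 331)
292^64 ≡ 291 (mod 331)
292^128 ≡ 276 (mod 331)
292^165 = 292^(128+32+4+1) ≡ 330 (mod 331).
Result is 330 ≡ −1, so (292/331) = −1.

-1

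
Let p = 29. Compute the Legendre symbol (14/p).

-1

Pull out 2: since 29 ≡ 5 (mod 8), (2/29) = -1.
Reciprocity: 7 ≡ 3 and 29 ≡ 1 (mod 4), so (7/29) = +(29/7).
Reduce top mod 7: now compute (1/7).
Reached (1/7) = 1. Collecting the sign flips along the way, the symbol is -1.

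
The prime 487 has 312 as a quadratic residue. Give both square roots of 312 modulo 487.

Since 487 ≡ 3 (mod 4), a square root of 312 is 312^((487+1)/4) = 312^122 mod 487.
Repeated squaring: 312^2≡431, 312^4≡214, 312^8≡18, 312^16≡324, 312^32≡271, 312^64≡391 (mod 487).
312^122 = 312^(64+32+16+8+2) ≡ 61 (mod 487).
Check: 61² = 3721 ≡ 312 (mod 487). The two roots are 61 and 426.

61, 426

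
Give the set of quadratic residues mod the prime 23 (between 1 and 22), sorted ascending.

1 2 3 4 6 8 9 12 13 16 18

Square k = 1,…,11 (k and 23−k give the same square):
1²=1, 2²=4, 3²=9, 4²=16, 5²≡2, 6²≡13, 7²≡3, 8²≡18, 9²≡12, 10²≡8, 11²≡6 (mod 23).
So the quadratic residues mod 23 are {1, 2, 3, 4, 6, 8, 9, 12, 13, 16, 18}.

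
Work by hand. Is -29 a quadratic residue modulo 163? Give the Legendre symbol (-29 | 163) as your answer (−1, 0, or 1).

Euler's criterion: (-29/163) ≡ 134^81 (mod 163).
134^2 ≡ 26 (mod 163)
134^4 ≡ 24 (mod 163)
134^8 ≡ 87 (mod 163)
134^16 ≡ 71 (mod 163)
134^32 ≡ 151 (mod 163)
134^64 ≡ 144 (mod 163)
134^81 = 134^(64+16+1) ≡ 1 (mod 163).
Result is 1, so (-29/163) = 1.

1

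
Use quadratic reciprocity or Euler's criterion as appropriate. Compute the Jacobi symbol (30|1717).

Pull out 2: since 1717 ≡ 5 (mod 8), (2/1717) = -1.
Reciprocity: 15 ≡ 3 and 1717 ≡ 1 (mod 4), so (15/1717) = +(1717/15).
Reduce top mod 15: now compute (7/15).
Reciprocity: 7 ≡ 3 and 15 ≡ 3 (mod 4), so (7/15) = −(15/7).
Reduce top mod 7: now compute (1/7).
Reached (1/7) = 1. Collecting the sign flips along the way, the symbol is +1.

1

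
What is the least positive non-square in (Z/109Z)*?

2

(2/109) = −1, so 2 is the smallest positive non-residue mod 109.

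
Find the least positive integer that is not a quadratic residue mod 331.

2

(2/331) = −1, so 2 is the smallest positive non-residue mod 331.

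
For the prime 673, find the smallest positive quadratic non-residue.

(2/673) = +1, so 2 is a residue.
(3/673) = +1, so 3 is a residue.
(4/673) = +1, so 4 is a residue.
(5/673) = −1, so 5 is the smallest positive non-residue mod 673.

5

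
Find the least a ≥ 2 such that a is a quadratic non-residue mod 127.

(2/127) = +1, so 2 is a residue.
(3/127) = −1, so 3 is the smallest positive non-residue mod 127.

3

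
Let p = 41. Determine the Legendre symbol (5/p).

Euler's criterion: (5/41) ≡ 5^20 (mod 41).
5^2 ≡ 25 (mod 41)
5^4 ≡ 10 (mod 41)
5^8 ≡ 18 (mod 41)
5^16 ≡ 37 (mod 41)
5^20 = 5^(16+4) ≡ 1 (mod 41).
Result is 1, so (5/41) = 1.

1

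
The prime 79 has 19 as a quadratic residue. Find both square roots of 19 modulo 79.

Since 79 ≡ 3 (mod 4), a square root of 19 is 19^((79+1)/4) = 19^20 mod 79.
Repeated squaring: 19^2≡45, 19^4≡50, 19^8≡51, 19^16≡73 (mod 79).
19^20 = 19^(16+4) ≡ 16 (mod 79).
Check: 16² = 256 ≡ 19 (mod 79). The two roots are 16 and 63.

16, 63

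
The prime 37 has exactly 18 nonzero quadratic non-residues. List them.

2 5 6 8 13 14 15 17 18 19 20 22 23 24 29 31 32 35

Square k = 1,…,18 (k and 37−k give the same square):
1²=1, 2²=4, 3²=9, 4²=16, 5²=25, 6²=36, 7²≡12, 8²≡27, 9²≡7, 10²≡26, 11²≡10, 12²≡33, 13²≡21, 14²≡11, 15²≡3, 16²≡34, 17²≡30, 18²≡28 (mod 37).
The residues are {1, 3, 4, 7, 9, 10, 11, 12, 16, 21, 25, 26, 27, 28, 30, 33, 34, 36}; the non-residues are the remaining 18 nonzero classes.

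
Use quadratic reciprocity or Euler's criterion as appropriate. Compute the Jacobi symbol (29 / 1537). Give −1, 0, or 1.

0

Reciprocity: 29 ≡ 1 and 1537 ≡ 1 (mod 4), so (29/1537) = +(1537/29).
Reduce top mod 29: now compute (0/29).
Top reduces to 0: gcd > 1, so the symbol is 0.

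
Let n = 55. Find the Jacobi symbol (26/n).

Pull out 2: since 55 ≡ 7 (mod 8), (2/55) = +1.
Reciprocity: 13 ≡ 1 and 55 ≡ 3 (mod 4), so (13/55) = +(55/13).
Reduce top mod 13: now compute (3/13).
Reciprocity: 3 ≡ 3 and 13 ≡ 1 (mod 4), so (3/13) = +(13/3).
Reduce top mod 3: now compute (1/3).
Reached (1/3) = 1. Collecting the sign flips along the way, the symbol is +1.

1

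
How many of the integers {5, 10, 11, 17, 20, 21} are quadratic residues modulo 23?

(5/23) = -1 → non-residue.
(10/23) = -1 → non-residue.
(11/23) = -1 → non-residue.
(17/23) = -1 → non-residue.
(20/23) = -1 → non-residue.
(21/23) = -1 → non-residue.
Total quadratic residues among the 6: 0.

0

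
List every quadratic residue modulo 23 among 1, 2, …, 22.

1, 2, 3, 4, 6, 8, 9, 12, 13, 16, 18

Square k = 1,…,11 (k and 23−k give the same square):
1²=1, 2²=4, 3²=9, 4²=16, 5²≡2, 6²≡13, 7²≡3, 8²≡18, 9²≡12, 10²≡8, 11²≡6 (mod 23).
So the quadratic residues mod 23 are {1, 2, 3, 4, 6, 8, 9, 12, 13, 16, 18}.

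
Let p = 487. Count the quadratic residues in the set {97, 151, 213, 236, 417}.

(97/487) = +1 → QR.
(151/487) = -1 → non-residue.
(213/487) = -1 → non-residue.
(236/487) = -1 → non-residue.
(417/487) = -1 → non-residue.
Total quadratic residues among the 5: 1.

1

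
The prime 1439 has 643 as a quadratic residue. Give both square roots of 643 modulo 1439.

Since 1439 ≡ 3 (mod 4), a square root of 643 is 643^((1439+1)/4) = 643^360 mod 1439.
Repeated squaring: 643^2≡456, 643^4≡720, 643^8≡360, 643^16≡90, 643^32≡905, 643^64≡234, 643^128≡74, 643^256≡1159 (mod 1439).
643^360 = 643^(256+64+32+8) ≡ 678 (mod 1439).
Check: 678² = 459684 ≡ 643 (mod 1439). The two roots are 678 and 761.

678, 761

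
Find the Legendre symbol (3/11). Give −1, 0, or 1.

1

Euler's criterion: (3/11) ≡ 3^5 (mod 11).
3^2 ≡ 9 (mod 11)
3^4 ≡ 4 (mod 11)
3^5 = 3^(4+1) ≡ 1 (mod 11).
Result is 1, so (3/11) = 1.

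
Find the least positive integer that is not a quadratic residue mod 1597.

(2/1597) = −1, so 2 is the smallest positive non-residue mod 1597.

2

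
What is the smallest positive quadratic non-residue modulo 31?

3

(2/31) = +1, so 2 is a residue.
(3/31) = −1, so 3 is the smallest positive non-residue mod 31.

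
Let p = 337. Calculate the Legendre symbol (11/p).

-1

Reciprocity: 11 ≡ 3 and 337 ≡ 1 (mod 4), so (11/337) = +(337/11).
Reduce top mod 11: now compute (7/11).
Reciprocity: 7 ≡ 3 and 11 ≡ 3 (mod 4), so (7/11) = −(11/7).
Reduce top mod 7: now compute (4/7).
Pull out 2^2: since 7 ≡ 7 (mod 8), (2/7) = +1, so (2/7)^2 = +1.
Reached (1/7) = 1. Collecting the sign flips along the way, the symbol is -1.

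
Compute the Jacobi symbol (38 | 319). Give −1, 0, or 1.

1

Pull out 2: since 319 ≡ 7 (mod 8), (2/319) = +1.
Reciprocity: 19 ≡ 3 and 319 ≡ 3 (mod 4), so (19/319) = −(319/19).
Reduce top mod 19: now compute (15/19).
Reciprocity: 15 ≡ 3 and 19 ≡ 3 (mod 4), so (15/19) = −(19/15).
Reduce top mod 15: now compute (4/15).
Pull out 2^2: since 15 ≡ 7 (mod 8), (2/15) = +1, so (2/15)^2 = +1.
Reached (1/15) = 1. Collecting the sign flips along the way, the symbol is +1.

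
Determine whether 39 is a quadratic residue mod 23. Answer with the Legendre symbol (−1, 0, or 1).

First reduce: 39 ≡ 16 (mod 23).
Pull out 2^4: since 23 ≡ 7 (mod 8), (2/23) = +1, so (2/23)^4 = +1.
Reached (1/23) = 1. Collecting the sign flips along the way, the symbol is +1.

1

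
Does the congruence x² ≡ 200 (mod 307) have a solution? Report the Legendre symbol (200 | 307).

-1

Euler's criterion: (200/307) ≡ 200^153 (mod 307).
200^2 ≡ 90 (mod 307)
200^4 ≡ 118 (mod 307)
200^8 ≡ 109 (mod 307)
200^16 ≡ 215 (mod 307)
200^32 ≡ 175 (mod 307)
200^64 ≡ 232 (mod 307)
200^128 ≡ 99 (mod 307)
200^153 = 200^(128+16+8+1) ≡ 306 (mod 307).
Result is 306 ≡ −1, so (200/307) = −1.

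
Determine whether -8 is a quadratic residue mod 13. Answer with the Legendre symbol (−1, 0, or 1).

-1

First reduce: -8 ≡ 5 (mod 13).
Reciprocity: 5 ≡ 1 and 13 ≡ 1 (mod 4), so (5/13) = +(13/5).
Reduce top mod 5: now compute (3/5).
Reciprocity: 3 ≡ 3 and 5 ≡ 1 (mod 4), so (3/5) = +(5/3).
Reduce top mod 3: now compute (2/3).
Pull out 2: since 3 ≡ 3 (mod 8), (2/3) = -1.
Reached (1/3) = 1. Collecting the sign flips along the way, the symbol is -1.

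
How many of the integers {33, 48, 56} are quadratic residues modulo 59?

(33/59) = -1 → non-residue.
(48/59) = +1 → QR.
(56/59) = -1 → non-residue.
Total quadratic residues among the 3: 1.

1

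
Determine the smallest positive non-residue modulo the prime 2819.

(2/2819) = −1, so 2 is the smallest positive non-residue mod 2819.

2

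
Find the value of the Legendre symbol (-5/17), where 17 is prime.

-1

First reduce: -5 ≡ 12 (mod 17).
Pull out 2^2: since 17 ≡ 1 (mod 8), (2/17) = +1, so (2/17)^2 = +1.
Reciprocity: 3 ≡ 3 and 17 ≡ 1 (mod 4), so (3/17) = +(17/3).
Reduce top mod 3: now compute (2/3).
Pull out 2: since 3 ≡ 3 (mod 8), (2/3) = -1.
Reached (1/3) = 1. Collecting the sign flips along the way, the symbol is -1.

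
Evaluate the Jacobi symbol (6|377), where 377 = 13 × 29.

-1

Pull out 2: since 377 ≡ 1 (mod 8), (2/377) = +1.
Reciprocity: 3 ≡ 3 and 377 ≡ 1 (mod 4), so (3/377) = +(377/3).
Reduce top mod 3: now compute (2/3).
Pull out 2: since 3 ≡ 3 (mod 8), (2/3) = -1.
Reached (1/3) = 1. Collecting the sign flips along the way, the symbol is -1.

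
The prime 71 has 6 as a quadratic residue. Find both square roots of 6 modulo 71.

19, 52

Since 71 ≡ 3 (mod 4), a square root of 6 is 6^((71+1)/4) = 6^18 mod 71.
Repeated squaring: 6^2≡36, 6^4≡18, 6^8≡40, 6^16≡38 (mod 71).
6^18 = 6^(16+2) ≡ 19 (mod 71).
Check: 19² = 361 ≡ 6 (mod 71). The two roots are 19 and 52.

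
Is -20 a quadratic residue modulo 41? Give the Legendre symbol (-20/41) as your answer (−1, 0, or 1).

First reduce: -20 ≡ 21 (mod 41).
Reciprocity: 21 ≡ 1 and 41 ≡ 1 (mod 4), so (21/41) = +(41/21).
Reduce top mod 21: now compute (20/21).
Pull out 2^2: since 21 ≡ 5 (mod 8), (2/21) = -1, so (2/21)^2 = +1.
Reciprocity: 5 ≡ 1 and 21 ≡ 1 (mod 4), so (5/21) = +(21/5).
Reduce top mod 5: now compute (1/5).
Reached (1/5) = 1. Collecting the sign flips along the way, the symbol is +1.

1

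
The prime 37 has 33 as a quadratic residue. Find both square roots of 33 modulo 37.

37 ≡ 1 (mod 4), so we find a root by search.
Trying successive values, 12² = 144 ≡ 33 (mod 37). The other root is 37 − 12 = 25.

12, 25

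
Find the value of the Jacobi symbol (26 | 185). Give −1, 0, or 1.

1

Pull out 2: since 185 ≡ 1 (mod 8), (2/185) = +1.
Reciprocity: 13 ≡ 1 and 185 ≡ 1 (mod 4), so (13/185) = +(185/13).
Reduce top mod 13: now compute (3/13).
Reciprocity: 3 ≡ 3 and 13 ≡ 1 (mod 4), so (3/13) = +(13/3).
Reduce top mod 3: now compute (1/3).
Reached (1/3) = 1. Collecting the sign flips along the way, the symbol is +1.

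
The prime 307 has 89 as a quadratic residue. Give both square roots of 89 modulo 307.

150, 157

Since 307 ≡ 3 (mod 4), a square root of 89 is 89^((307+1)/4) = 89^77 mod 307.
Repeated squaring: 89^2≡246, 89^4≡37, 89^8≡141, 89^16≡233, 89^32≡257, 89^64≡44 (mod 307).
89^77 = 89^(64+8+4+1) ≡ 150 (mod 307).
Check: 150² = 22500 ≡ 89 (mod 307). The two roots are 150 and 157.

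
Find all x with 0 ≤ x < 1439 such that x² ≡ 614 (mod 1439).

Since 1439 ≡ 3 (mod 4), a square root of 614 is 614^((1439+1)/4) = 614^360 mod 1439.
Repeated squaring: 614^2≡1417, 614^4≡484, 614^8≡1138, 614^16≡1383, 614^32≡258, 614^64≡370, 614^128≡195, 614^256≡611 (mod 1439).
614^360 = 614^(256+64+32+8) ≡ 1300 (mod 1439).
Check: 1300² = 1690000 ≡ 614 (mod 1439). The two roots are 139 and 1300.

139, 1300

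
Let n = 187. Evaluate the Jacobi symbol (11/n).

Reciprocity: 11 ≡ 3 and 187 ≡ 3 (mod 4), so (11/187) = −(187/11).
Reduce top mod 11: now compute (0/11).
Top reduces to 0: gcd > 1, so the symbol is 0.

0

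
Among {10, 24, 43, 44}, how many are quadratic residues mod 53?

(10/53) = +1 → QR.
(24/53) = +1 → QR.
(43/53) = +1 → QR.
(44/53) = +1 → QR.
Total quadratic residues among the 4: 4.

4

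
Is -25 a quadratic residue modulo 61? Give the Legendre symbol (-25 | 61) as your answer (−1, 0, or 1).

First reduce: -25 ≡ 36 (mod 61).
Pull out 2^2: since 61 ≡ 5 (mod 8), (2/61) = -1, so (2/61)^2 = +1.
Reciprocity: 9 ≡ 1 and 61 ≡ 1 (mod 4), so (9/61) = +(61/9).
Reduce top mod 9: now compute (7/9).
Reciprocity: 7 ≡ 3 and 9 ≡ 1 (mod 4), so (7/9) = +(9/7).
Reduce top mod 7: now compute (2/7).
Pull out 2: since 7 ≡ 7 (mod 8), (2/7) = +1.
Reached (1/7) = 1. Collecting the sign flips along the way, the symbol is +1.

1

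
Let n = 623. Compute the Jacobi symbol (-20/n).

First reduce: -20 ≡ 603 (mod 623).
Reciprocity: 603 ≡ 3 and 623 ≡ 3 (mod 4), so (603/623) = −(623/603).
Reduce top mod 603: now compute (20/603).
Pull out 2^2: since 603 ≡ 3 (mod 8), (2/603) = -1, so (2/603)^2 = +1.
Reciprocity: 5 ≡ 1 and 603 ≡ 3 (mod 4), so (5/603) = +(603/5).
Reduce top mod 5: now compute (3/5).
Reciprocity: 3 ≡ 3 and 5 ≡ 1 (mod 4), so (3/5) = +(5/3).
Reduce top mod 3: now compute (2/3).
Pull out 2: since 3 ≡ 3 (mod 8), (2/3) = -1.
Reached (1/3) = 1. Collecting the sign flips along the way, the symbol is +1.

1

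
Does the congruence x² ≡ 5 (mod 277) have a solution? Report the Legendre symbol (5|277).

Reciprocity: 5 ≡ 1 and 277 ≡ 1 (mod 4), so (5/277) = +(277/5).
Reduce top mod 5: now compute (2/5).
Pull out 2: since 5 ≡ 5 (mod 8), (2/5) = -1.
Reached (1/5) = 1. Collecting the sign flips along the way, the symbol is -1.

-1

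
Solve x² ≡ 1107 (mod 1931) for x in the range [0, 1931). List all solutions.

855, 1076

Since 1931 ≡ 3 (mod 4), a square root of 1107 is 1107^((1931+1)/4) = 1107^483 mod 1931.
Repeated squaring: 1107^2≡1195, 1107^4≡1016, 1107^8≡1102, 1107^16≡1736, 1107^32≡1336, 1107^64≡652, 1107^128≡284, 1107^256≡1485 (mod 1931).
1107^483 = 1107^(256+128+64+32+2+1) ≡ 855 (mod 1931).
Check: 855² = 731025 ≡ 1107 (mod 1931). The two roots are 855 and 1076.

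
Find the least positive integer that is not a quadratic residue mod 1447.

3

(2/1447) = +1, so 2 is a residue.
(3/1447) = −1, so 3 is the smallest positive non-residue mod 1447.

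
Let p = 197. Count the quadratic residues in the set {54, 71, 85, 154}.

(54/197) = +1 → QR.
(71/197) = -1 → non-residue.
(85/197) = +1 → QR.
(154/197) = +1 → QR.
Total quadratic residues among the 4: 3.

3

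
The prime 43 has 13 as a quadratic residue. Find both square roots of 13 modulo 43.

Since 43 ≡ 3 (mod 4), a square root of 13 is 13^((43+1)/4) = 13^11 mod 43.
Repeated squaring: 13^2≡40, 13^4≡9, 13^8≡38 (mod 43).
13^11 = 13^(8+2+1) ≡ 23 (mod 43).
Check: 23² = 529 ≡ 13 (mod 43). The two roots are 20 and 23.

20, 23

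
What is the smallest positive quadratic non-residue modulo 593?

3

(2/593) = +1, so 2 is a residue.
(3/593) = −1, so 3 is the smallest positive non-residue mod 593.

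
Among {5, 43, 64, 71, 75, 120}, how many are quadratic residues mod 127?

(5/127) = -1 → non-residue.
(43/127) = -1 → non-residue.
(64/127) = +1 → QR.
(71/127) = +1 → QR.
(75/127) = -1 → non-residue.
(120/127) = +1 → QR.
Total quadratic residues among the 6: 3.

3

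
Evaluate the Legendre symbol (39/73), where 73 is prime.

Euler's criterion: (39/73) ≡ 39^36 (mod 73).
39^2 ≡ 61 (mod 73)
39^4 ≡ 71 (mod 73)
39^8 ≡ 4 (mod 73)
39^16 ≡ 16 (mod 73)
39^32 ≡ 37 (mod 73)
39^36 = 39^(32+4) ≡ 72 (mod 73).
Result is 72 ≡ −1, so (39/73) = −1.

-1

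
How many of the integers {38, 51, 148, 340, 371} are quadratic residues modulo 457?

(38/457) = +1 → QR.
(51/457) = +1 → QR.
(148/457) = -1 → non-residue.
(340/457) = -1 → non-residue.
(371/457) = -1 → non-residue.
Total quadratic residues among the 5: 2.

2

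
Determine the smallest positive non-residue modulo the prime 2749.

(2/2749) = −1, so 2 is the smallest positive non-residue mod 2749.

2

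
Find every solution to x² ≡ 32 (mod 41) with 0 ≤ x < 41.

41 ≡ 1 (mod 4), so we find a root by search.
Trying successive values, 14² = 196 ≡ 32 (mod 41). The other root is 41 − 14 = 27.

14, 27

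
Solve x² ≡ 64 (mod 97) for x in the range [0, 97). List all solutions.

8, 89

97 ≡ 1 (mod 4), so we find a root by search.
Trying successive values, 8² = 64 ≡ 64 (mod 97). The other root is 97 − 8 = 89.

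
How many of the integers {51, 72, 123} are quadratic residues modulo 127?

1

(51/127) = -1 → non-residue.
(72/127) = +1 → QR.
(123/127) = -1 → non-residue.
Total quadratic residues among the 3: 1.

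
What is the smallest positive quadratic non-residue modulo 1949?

(2/1949) = −1, so 2 is the smallest positive non-residue mod 1949.

2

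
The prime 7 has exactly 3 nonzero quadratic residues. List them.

Square k = 1,…,3 (k and 7−k give the same square):
1²=1, 2²=4, 3²≡2 (mod 7).
So the quadratic residues mod 7 are {1, 2, 4}.

1, 2, 4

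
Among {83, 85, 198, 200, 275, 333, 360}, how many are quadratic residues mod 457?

1

(83/457) = -1 → non-residue.
(85/457) = -1 → non-residue.
(198/457) = -1 → non-residue.
(200/457) = +1 → QR.
(275/457) = -1 → non-residue.
(333/457) = -1 → non-residue.
(360/457) = -1 → non-residue.
Total quadratic residues among the 7: 1.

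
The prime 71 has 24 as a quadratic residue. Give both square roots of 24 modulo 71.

33, 38

Since 71 ≡ 3 (mod 4), a square root of 24 is 24^((71+1)/4) = 24^18 mod 71.
Repeated squaring: 24^2≡8, 24^4≡64, 24^8≡49, 24^16≡58 (mod 71).
24^18 = 24^(16+2) ≡ 38 (mod 71).
Check: 38² = 1444 ≡ 24 (mod 71). The two roots are 33 and 38.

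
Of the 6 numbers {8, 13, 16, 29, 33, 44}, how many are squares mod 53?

(8/53) = -1 → non-residue.
(13/53) = +1 → QR.
(16/53) = +1 → QR.
(29/53) = +1 → QR.
(33/53) = -1 → non-residue.
(44/53) = +1 → QR.
Total quadratic residues among the 6: 4.

4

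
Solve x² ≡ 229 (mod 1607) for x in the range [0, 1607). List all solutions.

241, 1366

Since 1607 ≡ 3 (mod 4), a square root of 229 is 229^((1607+1)/4) = 229^402 mod 1607.
Repeated squaring: 229^2≡1017, 229^4≡988, 229^8≡695, 229^16≡925, 229^32≡701, 229^64≡1266, 229^128≡577, 229^256≡280 (mod 1607).
229^402 = 229^(256+128+16+2) ≡ 241 (mod 1607).
Check: 241² = 58081 ≡ 229 (mod 1607). The two roots are 241 and 1366.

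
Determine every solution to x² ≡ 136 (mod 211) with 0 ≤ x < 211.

66, 145

Since 211 ≡ 3 (mod 4), a square root of 136 is 136^((211+1)/4) = 136^53 mod 211.
Repeated squaring: 136^2≡139, 136^4≡120, 136^8≡52, 136^16≡172, 136^32≡44 (mod 211).
136^53 = 136^(32+16+4+1) ≡ 66 (mod 211).
Check: 66² = 4356 ≡ 136 (mod 211). The two roots are 66 and 145.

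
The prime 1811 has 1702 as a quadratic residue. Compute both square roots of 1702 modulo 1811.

760, 1051

Since 1811 ≡ 3 (mod 4), a square root of 1702 is 1702^((1811+1)/4) = 1702^453 mod 1811.
Repeated squaring: 1702^2≡1015, 1702^4≡1577, 1702^8≡426, 1702^16≡376, 1702^32≡118, 1702^64≡1247, 1702^128≡1171, 1702^256≡314 (mod 1811).
1702^453 = 1702^(256+128+64+4+1) ≡ 760 (mod 1811).
Check: 760² = 577600 ≡ 1702 (mod 1811). The two roots are 760 and 1051.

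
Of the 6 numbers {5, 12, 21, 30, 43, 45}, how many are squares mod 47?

2

(5/47) = -1 → non-residue.
(12/47) = +1 → QR.
(21/47) = +1 → QR.
(30/47) = -1 → non-residue.
(43/47) = -1 → non-residue.
(45/47) = -1 → non-residue.
Total quadratic residues among the 6: 2.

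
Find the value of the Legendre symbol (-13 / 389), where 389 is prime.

1

First reduce: -13 ≡ 376 (mod 389).
Pull out 2^3: since 389 ≡ 5 (mod 8), (2/389) = -1, so (2/389)^3 = -1.
Reciprocity: 47 ≡ 3 and 389 ≡ 1 (mod 4), so (47/389) = +(389/47).
Reduce top mod 47: now compute (13/47).
Reciprocity: 13 ≡ 1 and 47 ≡ 3 (mod 4), so (13/47) = +(47/13).
Reduce top mod 13: now compute (8/13).
Pull out 2^3: since 13 ≡ 5 (mod 8), (2/13) = -1, so (2/13)^3 = -1.
Reached (1/13) = 1. Collecting the sign flips along the way, the symbol is +1.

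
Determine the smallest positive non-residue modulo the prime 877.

2

(2/877) = −1, so 2 is the smallest positive non-residue mod 877.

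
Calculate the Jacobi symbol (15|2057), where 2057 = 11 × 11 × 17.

1

Reciprocity: 15 ≡ 3 and 2057 ≡ 1 (mod 4), so (15/2057) = +(2057/15).
Reduce top mod 15: now compute (2/15).
Pull out 2: since 15 ≡ 7 (mod 8), (2/15) = +1.
Reached (1/15) = 1. Collecting the sign flips along the way, the symbol is +1.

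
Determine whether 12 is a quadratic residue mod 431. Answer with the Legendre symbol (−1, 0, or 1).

Euler's criterion: (12/431) ≡ 12^215 (mod 431).
12^2 ≡ 144 (mod 431)
12^4 ≡ 48 (mod 431)
12^8 ≡ 149 (mod 431)
12^16 ≡ 220 (mod 431)
12^32 ≡ 128 (mod 431)
12^64 ≡ 6 (mod 431)
12^128 ≡ 36 (mod 431)
12^215 = 12^(128+64+16+4+2+1) ≡ 1 (mod 431).
Result is 1, so (12/431) = 1.

1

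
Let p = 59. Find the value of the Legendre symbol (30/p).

-1

Pull out 2: since 59 ≡ 3 (mod 8), (2/59) = -1.
Reciprocity: 15 ≡ 3 and 59 ≡ 3 (mod 4), so (15/59) = −(59/15).
Reduce top mod 15: now compute (14/15).
Pull out 2: since 15 ≡ 7 (mod 8), (2/15) = +1.
Reciprocity: 7 ≡ 3 and 15 ≡ 3 (mod 4), so (7/15) = −(15/7).
Reduce top mod 7: now compute (1/7).
Reached (1/7) = 1. Collecting the sign flips along the way, the symbol is -1.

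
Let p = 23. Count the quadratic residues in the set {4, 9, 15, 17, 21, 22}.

2

(4/23) = +1 → QR.
(9/23) = +1 → QR.
(15/23) = -1 → non-residue.
(17/23) = -1 → non-residue.
(21/23) = -1 → non-residue.
(22/23) = -1 → non-residue.
Total quadratic residues among the 6: 2.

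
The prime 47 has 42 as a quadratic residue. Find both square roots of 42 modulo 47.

18, 29

Since 47 ≡ 3 (mod 4), a square root of 42 is 42^((47+1)/4) = 42^12 mod 47.
Repeated squaring: 42^2≡25, 42^4≡14, 42^8≡8 (mod 47).
42^12 = 42^(8+4) ≡ 18 (mod 47).
Check: 18² = 324 ≡ 42 (mod 47). The two roots are 18 and 29.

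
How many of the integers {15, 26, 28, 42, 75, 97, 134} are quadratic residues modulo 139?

2

(15/139) = -1 → non-residue.
(26/139) = -1 → non-residue.
(28/139) = +1 → QR.
(42/139) = +1 → QR.
(75/139) = -1 → non-residue.
(97/139) = -1 → non-residue.
(134/139) = -1 → non-residue.
Total quadratic residues among the 7: 2.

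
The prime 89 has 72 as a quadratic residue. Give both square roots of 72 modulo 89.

28, 61

89 ≡ 1 (mod 4), so we find a root by search.
Trying successive values, 28² = 784 ≡ 72 (mod 89). The other root is 89 − 28 = 61.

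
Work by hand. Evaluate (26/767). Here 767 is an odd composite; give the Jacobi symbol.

Pull out 2: since 767 ≡ 7 (mod 8), (2/767) = +1.
Reciprocity: 13 ≡ 1 and 767 ≡ 3 (mod 4), so (13/767) = +(767/13).
Reduce top mod 13: now compute (0/13).
Top reduces to 0: gcd > 1, so the symbol is 0.

0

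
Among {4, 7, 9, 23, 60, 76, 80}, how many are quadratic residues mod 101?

(4/101) = +1 → QR.
(7/101) = -1 → non-residue.
(9/101) = +1 → QR.
(23/101) = +1 → QR.
(60/101) = -1 → non-residue.
(76/101) = +1 → QR.
(80/101) = +1 → QR.
Total quadratic residues among the 7: 5.

5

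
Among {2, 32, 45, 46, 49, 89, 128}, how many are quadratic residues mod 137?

(2/137) = +1 → QR.
(32/137) = +1 → QR.
(45/137) = -1 → non-residue.
(46/137) = -1 → non-residue.
(49/137) = +1 → QR.
(89/137) = -1 → non-residue.
(128/137) = +1 → QR.
Total quadratic residues among the 7: 4.

4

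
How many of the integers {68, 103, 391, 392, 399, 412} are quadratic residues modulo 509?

4

(68/509) = +1 → QR.
(103/509) = +1 → QR.
(391/509) = +1 → QR.
(392/509) = -1 → non-residue.
(399/509) = -1 → non-residue.
(412/509) = +1 → QR.
Total quadratic residues among the 6: 4.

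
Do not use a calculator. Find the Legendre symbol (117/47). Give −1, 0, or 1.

First reduce: 117 ≡ 23 (mod 47).
Reciprocity: 23 ≡ 3 and 47 ≡ 3 (mod 4), so (23/47) = −(47/23).
Reduce top mod 23: now compute (1/23).
Reached (1/23) = 1. Collecting the sign flips along the way, the symbol is -1.

-1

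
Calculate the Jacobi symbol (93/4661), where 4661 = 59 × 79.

1

Reciprocity: 93 ≡ 1 and 4661 ≡ 1 (mod 4), so (93/4661) = +(4661/93).
Reduce top mod 93: now compute (11/93).
Reciprocity: 11 ≡ 3 and 93 ≡ 1 (mod 4), so (11/93) = +(93/11).
Reduce top mod 11: now compute (5/11).
Reciprocity: 5 ≡ 1 and 11 ≡ 3 (mod 4), so (5/11) = +(11/5).
Reduce top mod 5: now compute (1/5).
Reached (1/5) = 1. Collecting the sign flips along the way, the symbol is +1.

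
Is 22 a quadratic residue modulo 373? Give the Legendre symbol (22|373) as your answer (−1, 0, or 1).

1

Pull out 2: since 373 ≡ 5 (mod 8), (2/373) = -1.
Reciprocity: 11 ≡ 3 and 373 ≡ 1 (mod 4), so (11/373) = +(373/11).
Reduce top mod 11: now compute (10/11).
Pull out 2: since 11 ≡ 3 (mod 8), (2/11) = -1.
Reciprocity: 5 ≡ 1 and 11 ≡ 3 (mod 4), so (5/11) = +(11/5).
Reduce top mod 5: now compute (1/5).
Reached (1/5) = 1. Collecting the sign flips along the way, the symbol is +1.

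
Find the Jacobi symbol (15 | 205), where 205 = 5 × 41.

Reciprocity: 15 ≡ 3 and 205 ≡ 1 (mod 4), so (15/205) = +(205/15).
Reduce top mod 15: now compute (10/15).
Pull out 2: since 15 ≡ 7 (mod 8), (2/15) = +1.
Reciprocity: 5 ≡ 1 and 15 ≡ 3 (mod 4), so (5/15) = +(15/5).
Reduce top mod 5: now compute (0/5).
Top reduces to 0: gcd > 1, so the symbol is 0.

0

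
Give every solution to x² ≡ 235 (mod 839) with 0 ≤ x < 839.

Since 839 ≡ 3 (mod 4), a square root of 235 is 235^((839+1)/4) = 235^210 mod 839.
Repeated squaring: 235^2≡690, 235^4≡387, 235^8≡427, 235^16≡266, 235^32≡280, 235^64≡373, 235^128≡694 (mod 839).
235^210 = 235^(128+64+16+2) ≡ 162 (mod 839).
Check: 162² = 26244 ≡ 235 (mod 839). The two roots are 162 and 677.

162, 677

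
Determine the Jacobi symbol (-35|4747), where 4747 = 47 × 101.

First reduce: -35 ≡ 4712 (mod 4747).
Pull out 2^3: since 4747 ≡ 3 (mod 8), (2/4747) = -1, so (2/4747)^3 = -1.
Reciprocity: 589 ≡ 1 and 4747 ≡ 3 (mod 4), so (589/4747) = +(4747/589).
Reduce top mod 589: now compute (35/589).
Reciprocity: 35 ≡ 3 and 589 ≡ 1 (mod 4), so (35/589) = +(589/35).
Reduce top mod 35: now compute (29/35).
Reciprocity: 29 ≡ 1 and 35 ≡ 3 (mod 4), so (29/35) = +(35/29).
Reduce top mod 29: now compute (6/29).
Pull out 2: since 29 ≡ 5 (mod 8), (2/29) = -1.
Reciprocity: 3 ≡ 3 and 29 ≡ 1 (mod 4), so (3/29) = +(29/3).
Reduce top mod 3: now compute (2/3).
Pull out 2: since 3 ≡ 3 (mod 8), (2/3) = -1.
Reached (1/3) = 1. Collecting the sign flips along the way, the symbol is -1.

-1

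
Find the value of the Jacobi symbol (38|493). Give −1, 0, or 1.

1

Pull out 2: since 493 ≡ 5 (mod 8), (2/493) = -1.
Reciprocity: 19 ≡ 3 and 493 ≡ 1 (mod 4), so (19/493) = +(493/19).
Reduce top mod 19: now compute (18/19).
Pull out 2: since 19 ≡ 3 (mod 8), (2/19) = -1.
Reciprocity: 9 ≡ 1 and 19 ≡ 3 (mod 4), so (9/19) = +(19/9).
Reduce top mod 9: now compute (1/9).
Reached (1/9) = 1. Collecting the sign flips along the way, the symbol is +1.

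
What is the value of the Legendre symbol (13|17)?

Euler's criterion: (13/17) ≡ 13^8 (mod 17).
13^2 ≡ 16 (mod 17)
13^4 ≡ 1 (mod 17)
13^8 ≡ 1 (mod 17)
13^8 = 13^(8) ≡ 1 (mod 17).
Result is 1, so (13/17) = 1.

1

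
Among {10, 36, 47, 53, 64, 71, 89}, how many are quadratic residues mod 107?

6

(10/107) = +1 → QR.
(36/107) = +1 → QR.
(47/107) = +1 → QR.
(53/107) = +1 → QR.
(64/107) = +1 → QR.
(71/107) = -1 → non-residue.
(89/107) = +1 → QR.
Total quadratic residues among the 7: 6.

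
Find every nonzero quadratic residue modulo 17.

Square k = 1,…,8 (k and 17−k give the same square):
1²=1, 2²=4, 3²=9, 4²=16, 5²≡8, 6²≡2, 7²≡15, 8²≡13 (mod 17).
So the quadratic residues mod 17 are {1, 2, 4, 8, 9, 13, 15, 16}.

1,2,4,8,9,13,15,16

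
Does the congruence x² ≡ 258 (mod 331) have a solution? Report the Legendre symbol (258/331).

1

Pull out 2: since 331 ≡ 3 (mod 8), (2/331) = -1.
Reciprocity: 129 ≡ 1 and 331 ≡ 3 (mod 4), so (129/331) = +(331/129).
Reduce top mod 129: now compute (73/129).
Reciprocity: 73 ≡ 1 and 129 ≡ 1 (mod 4), so (73/129) = +(129/73).
Reduce top mod 73: now compute (56/73).
Pull out 2^3: since 73 ≡ 1 (mod 8), (2/73) = +1, so (2/73)^3 = +1.
Reciprocity: 7 ≡ 3 and 73 ≡ 1 (mod 4), so (7/73) = +(73/7).
Reduce top mod 7: now compute (3/7).
Reciprocity: 3 ≡ 3 and 7 ≡ 3 (mod 4), so (3/7) = −(7/3).
Reduce top mod 3: now compute (1/3).
Reached (1/3) = 1. Collecting the sign flips along the way, the symbol is +1.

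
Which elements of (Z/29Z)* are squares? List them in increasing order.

Square k = 1,…,14 (k and 29−k give the same square):
1²=1, 2²=4, 3²=9, 4²=16, 5²=25, 6²≡7, 7²≡20, 8²≡6, 9²≡23, 10²≡13, 11²≡5, 12²≡28, 13²≡24, 14²≡22 (mod 29).
So the quadratic residues mod 29 are {1, 4, 5, 6, 7, 9, 13, 16, 20, 22, 23, 24, 25, 28}.

1 4 5 6 7 9 13 16 20 22 23 24 25 28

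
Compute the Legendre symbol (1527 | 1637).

1

Reciprocity: 1527 ≡ 3 and 1637 ≡ 1 (mod 4), so (1527/1637) = +(1637/1527).
Reduce top mod 1527: now compute (110/1527).
Pull out 2: since 1527 ≡ 7 (mod 8), (2/1527) = +1.
Reciprocity: 55 ≡ 3 and 1527 ≡ 3 (mod 4), so (55/1527) = −(1527/55).
Reduce top mod 55: now compute (42/55).
Pull out 2: since 55 ≡ 7 (mod 8), (2/55) = +1.
Reciprocity: 21 ≡ 1 and 55 ≡ 3 (mod 4), so (21/55) = +(55/21).
Reduce top mod 21: now compute (13/21).
Reciprocity: 13 ≡ 1 and 21 ≡ 1 (mod 4), so (13/21) = +(21/13).
Reduce top mod 13: now compute (8/13).
Pull out 2^3: since 13 ≡ 5 (mod 8), (2/13) = -1, so (2/13)^3 = -1.
Reached (1/13) = 1. Collecting the sign flips along the way, the symbol is +1.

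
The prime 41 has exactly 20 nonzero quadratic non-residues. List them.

3,6,7,11,12,13,14,15,17,19,22,24,26,27,28,29,30,34,35,38

Square k = 1,…,20 (k and 41−k give the same square):
1²=1, 2²=4, 3²=9, 4²=16, 5²=25, 6²=36, 7²≡8, 8²≡23, 9²≡40, 10²≡18, 11²≡39, 12²≡21, 13²≡5, 14²≡32, 15²≡20, 16²≡10, 17²≡2, 18²≡37, 19²≡33, 20²≡31 (mod 41).
The residues are {1, 2, 4, 5, 8, 9, 10, 16, 18, 20, 21, 23, 25, 31, 32, 33, 36, 37, 39, 40}; the non-residues are the remaining 20 nonzero classes.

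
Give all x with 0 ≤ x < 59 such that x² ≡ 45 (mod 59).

24, 35

Since 59 ≡ 3 (mod 4), a square root of 45 is 45^((59+1)/4) = 45^15 mod 59.
Repeated squaring: 45^2≡19, 45^4≡7, 45^8≡49 (mod 59).
45^15 = 45^(8+4+2+1) ≡ 35 (mod 59).
Check: 35² = 1225 ≡ 45 (mod 59). The two roots are 24 and 35.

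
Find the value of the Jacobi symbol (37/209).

-1

Reciprocity: 37 ≡ 1 and 209 ≡ 1 (mod 4), so (37/209) = +(209/37).
Reduce top mod 37: now compute (24/37).
Pull out 2^3: since 37 ≡ 5 (mod 8), (2/37) = -1, so (2/37)^3 = -1.
Reciprocity: 3 ≡ 3 and 37 ≡ 1 (mod 4), so (3/37) = +(37/3).
Reduce top mod 3: now compute (1/3).
Reached (1/3) = 1. Collecting the sign flips along the way, the symbol is -1.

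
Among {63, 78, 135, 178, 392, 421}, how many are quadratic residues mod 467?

2

(63/467) = +1 → QR.
(78/467) = -1 → non-residue.
(135/467) = -1 → non-residue.
(178/467) = -1 → non-residue.
(392/467) = -1 → non-residue.
(421/467) = +1 → QR.
Total quadratic residues among the 6: 2.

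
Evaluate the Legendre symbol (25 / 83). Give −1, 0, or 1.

1

Reciprocity: 25 ≡ 1 and 83 ≡ 3 (mod 4), so (25/83) = +(83/25).
Reduce top mod 25: now compute (8/25).
Pull out 2^3: since 25 ≡ 1 (mod 8), (2/25) = +1, so (2/25)^3 = +1.
Reached (1/25) = 1. Collecting the sign flips along the way, the symbol is +1.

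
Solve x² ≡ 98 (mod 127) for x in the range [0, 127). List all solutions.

Since 127 ≡ 3 (mod 4), a square root of 98 is 98^((127+1)/4) = 98^32 mod 127.
Repeated squaring: 98^2≡79, 98^4≡18, 98^8≡70, 98^16≡74, 98^32≡15 (mod 127).
98^32 = 98^(32) ≡ 15 (mod 127).
Check: 15² = 225 ≡ 98 (mod 127). The two roots are 15 and 112.

15, 112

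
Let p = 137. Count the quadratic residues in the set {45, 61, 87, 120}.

3

(45/137) = -1 → non-residue.
(61/137) = +1 → QR.
(87/137) = +1 → QR.
(120/137) = +1 → QR.
Total quadratic residues among the 4: 3.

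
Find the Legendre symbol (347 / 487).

-1

Reciprocity: 347 ≡ 3 and 487 ≡ 3 (mod 4), so (347/487) = −(487/347).
Reduce top mod 347: now compute (140/347).
Pull out 2^2: since 347 ≡ 3 (mod 8), (2/347) = -1, so (2/347)^2 = +1.
Reciprocity: 35 ≡ 3 and 347 ≡ 3 (mod 4), so (35/347) = −(347/35).
Reduce top mod 35: now compute (32/35).
Pull out 2^5: since 35 ≡ 3 (mod 8), (2/35) = -1, so (2/35)^5 = -1.
Reached (1/35) = 1. Collecting the sign flips along the way, the symbol is -1.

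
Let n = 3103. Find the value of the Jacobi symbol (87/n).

Reciprocity: 87 ≡ 3 and 3103 ≡ 3 (mod 4), so (87/3103) = −(3103/87).
Reduce top mod 87: now compute (58/87).
Pull out 2: since 87 ≡ 7 (mod 8), (2/87) = +1.
Reciprocity: 29 ≡ 1 and 87 ≡ 3 (mod 4), so (29/87) = +(87/29).
Reduce top mod 29: now compute (0/29).
Top reduces to 0: gcd > 1, so the symbol is 0.

0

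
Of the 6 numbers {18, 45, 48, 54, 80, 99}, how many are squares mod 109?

3

(18/109) = -1 → non-residue.
(45/109) = +1 → QR.
(48/109) = +1 → QR.
(54/109) = -1 → non-residue.
(80/109) = +1 → QR.
(99/109) = -1 → non-residue.
Total quadratic residues among the 6: 3.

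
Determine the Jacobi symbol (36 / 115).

1

Pull out 2^2: since 115 ≡ 3 (mod 8), (2/115) = -1, so (2/115)^2 = +1.
Reciprocity: 9 ≡ 1 and 115 ≡ 3 (mod 4), so (9/115) = +(115/9).
Reduce top mod 9: now compute (7/9).
Reciprocity: 7 ≡ 3 and 9 ≡ 1 (mod 4), so (7/9) = +(9/7).
Reduce top mod 7: now compute (2/7).
Pull out 2: since 7 ≡ 7 (mod 8), (2/7) = +1.
Reached (1/7) = 1. Collecting the sign flips along the way, the symbol is +1.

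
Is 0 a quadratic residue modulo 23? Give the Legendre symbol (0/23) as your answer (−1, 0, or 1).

Top reduces to 0: gcd > 1, so the symbol is 0.

0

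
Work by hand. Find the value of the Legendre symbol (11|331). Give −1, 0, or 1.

-1

Reciprocity: 11 ≡ 3 and 331 ≡ 3 (mod 4), so (11/331) = −(331/11).
Reduce top mod 11: now compute (1/11).
Reached (1/11) = 1. Collecting the sign flips along the way, the symbol is -1.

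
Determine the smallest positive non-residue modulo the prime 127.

3

(2/127) = +1, so 2 is a residue.
(3/127) = −1, so 3 is the smallest positive non-residue mod 127.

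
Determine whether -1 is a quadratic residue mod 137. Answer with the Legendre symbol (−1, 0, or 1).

Euler's criterion: (-1/137) ≡ 136^68 (mod 137).
136^2 ≡ 1 (mod 137)
136^4 ≡ 1 (mod 137)
136^8 ≡ 1 (mod 137)
136^16 ≡ 1 (mod 137)
136^32 ≡ 1 (mod 137)
136^64 ≡ 1 (mod 137)
136^68 = 136^(64+4) ≡ 1 (mod 137).
Result is 1, so (-1/137) = 1.

1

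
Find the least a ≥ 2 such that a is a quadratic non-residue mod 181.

2

(2/181) = −1, so 2 is the smallest positive non-residue mod 181.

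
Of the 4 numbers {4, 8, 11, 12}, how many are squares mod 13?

(4/13) = +1 → QR.
(8/13) = -1 → non-residue.
(11/13) = -1 → non-residue.
(12/13) = +1 → QR.
Total quadratic residues among the 4: 2.

2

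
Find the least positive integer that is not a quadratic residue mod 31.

3

(2/31) = +1, so 2 is a residue.
(3/31) = −1, so 3 is the smallest positive non-residue mod 31.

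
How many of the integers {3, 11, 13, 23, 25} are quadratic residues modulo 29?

(3/29) = -1 → non-residue.
(11/29) = -1 → non-residue.
(13/29) = +1 → QR.
(23/29) = +1 → QR.
(25/29) = +1 → QR.
Total quadratic residues among the 5: 3.

3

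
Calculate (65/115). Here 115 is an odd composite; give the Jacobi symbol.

Reciprocity: 65 ≡ 1 and 115 ≡ 3 (mod 4), so (65/115) = +(115/65).
Reduce top mod 65: now compute (50/65).
Pull out 2: since 65 ≡ 1 (mod 8), (2/65) = +1.
Reciprocity: 25 ≡ 1 and 65 ≡ 1 (mod 4), so (25/65) = +(65/25).
Reduce top mod 25: now compute (15/25).
Reciprocity: 15 ≡ 3 and 25 ≡ 1 (mod 4), so (15/25) = +(25/15).
Reduce top mod 15: now compute (10/15).
Pull out 2: since 15 ≡ 7 (mod 8), (2/15) = +1.
Reciprocity: 5 ≡ 1 and 15 ≡ 3 (mod 4), so (5/15) = +(15/5).
Reduce top mod 5: now compute (0/5).
Top reduces to 0: gcd > 1, so the symbol is 0.

0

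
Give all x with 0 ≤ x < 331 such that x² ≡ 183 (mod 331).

Since 331 ≡ 3 (mod 4), a square root of 183 is 183^((331+1)/4) = 183^83 mod 331.
Repeated squaring: 183^2≡58, 183^4≡54, 183^8≡268, 183^16≡328, 183^32≡9, 183^64≡81 (mod 331).
183^83 = 183^(64+16+2+1) ≡ 281 (mod 331).
Check: 281² = 78961 ≡ 183 (mod 331). The two roots are 50 and 281.

50, 281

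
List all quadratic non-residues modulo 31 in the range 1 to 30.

3,6,11,12,13,15,17,21,22,23,24,26,27,29,30

Square k = 1,…,15 (k and 31−k give the same square):
1²=1, 2²=4, 3²=9, 4²=16, 5²=25, 6²≡5, 7²≡18, 8²≡2, 9²≡19, 10²≡7, 11²≡28, 12²≡20, 13²≡14, 14²≡10, 15²≡8 (mod 31).
The residues are {1, 2, 4, 5, 7, 8, 9, 10, 14, 16, 18, 19, 20, 25, 28}; the non-residues are the remaining 15 nonzero classes.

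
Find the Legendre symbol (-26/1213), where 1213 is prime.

-1

First reduce: -26 ≡ 1187 (mod 1213).
Reciprocity: 1187 ≡ 3 and 1213 ≡ 1 (mod 4), so (1187/1213) = +(1213/1187).
Reduce top mod 1187: now compute (26/1187).
Pull out 2: since 1187 ≡ 3 (mod 8), (2/1187) = -1.
Reciprocity: 13 ≡ 1 and 1187 ≡ 3 (mod 4), so (13/1187) = +(1187/13).
Reduce top mod 13: now compute (4/13).
Pull out 2^2: since 13 ≡ 5 (mod 8), (2/13) = -1, so (2/13)^2 = +1.
Reached (1/13) = 1. Collecting the sign flips along the way, the symbol is -1.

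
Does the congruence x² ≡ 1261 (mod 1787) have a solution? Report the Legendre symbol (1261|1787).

1

Reciprocity: 1261 ≡ 1 and 1787 ≡ 3 (mod 4), so (1261/1787) = +(1787/1261).
Reduce top mod 1261: now compute (526/1261).
Pull out 2: since 1261 ≡ 5 (mod 8), (2/1261) = -1.
Reciprocity: 263 ≡ 3 and 1261 ≡ 1 (mod 4), so (263/1261) = +(1261/263).
Reduce top mod 263: now compute (209/263).
Reciprocity: 209 ≡ 1 and 263 ≡ 3 (mod 4), so (209/263) = +(263/209).
Reduce top mod 209: now compute (54/209).
Pull out 2: since 209 ≡ 1 (mod 8), (2/209) = +1.
Reciprocity: 27 ≡ 3 and 209 ≡ 1 (mod 4), so (27/209) = +(209/27).
Reduce top mod 27: now compute (20/27).
Pull out 2^2: since 27 ≡ 3 (mod 8), (2/27) = -1, so (2/27)^2 = +1.
Reciprocity: 5 ≡ 1 and 27 ≡ 3 (mod 4), so (5/27) = +(27/5).
Reduce top mod 5: now compute (2/5).
Pull out 2: since 5 ≡ 5 (mod 8), (2/5) = -1.
Reached (1/5) = 1. Collecting the sign flips along the way, the symbol is +1.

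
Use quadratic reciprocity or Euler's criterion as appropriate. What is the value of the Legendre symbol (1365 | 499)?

-1

First reduce: 1365 ≡ 367 (mod 499).
Reciprocity: 367 ≡ 3 and 499 ≡ 3 (mod 4), so (367/499) = −(499/367).
Reduce top mod 367: now compute (132/367).
Pull out 2^2: since 367 ≡ 7 (mod 8), (2/367) = +1, so (2/367)^2 = +1.
Reciprocity: 33 ≡ 1 and 367 ≡ 3 (mod 4), so (33/367) = +(367/33).
Reduce top mod 33: now compute (4/33).
Pull out 2^2: since 33 ≡ 1 (mod 8), (2/33) = +1, so (2/33)^2 = +1.
Reached (1/33) = 1. Collecting the sign flips along the way, the symbol is -1.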